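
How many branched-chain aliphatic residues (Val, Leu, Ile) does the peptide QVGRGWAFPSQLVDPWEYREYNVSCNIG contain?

Matching residues: V2, L12, V13, V23, I27.

5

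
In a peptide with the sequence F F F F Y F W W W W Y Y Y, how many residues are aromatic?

The aromatic amino acids are Phe (F, benzyl), Trp (W, indole), and Tyr (Y, phenol).
Matching residues: F1, F2, F3, F4, Y5, F6, W7, W8, W9, W10, Y11, Y12, Y13.

13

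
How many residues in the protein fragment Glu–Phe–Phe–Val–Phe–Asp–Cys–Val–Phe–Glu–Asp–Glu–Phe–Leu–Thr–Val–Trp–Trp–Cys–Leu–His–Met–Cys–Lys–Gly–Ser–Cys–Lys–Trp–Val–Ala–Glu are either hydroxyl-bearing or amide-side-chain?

2

Hydroxyl-bearing: S, T, Y. Amide-side-chain: N, Q.
Hydroxyl-bearing residues here: Thr15, Ser26 (2).
Amide-side-chain residues here: none (0).
The two groups share no amino acid, so total = 2 + 0 = 2.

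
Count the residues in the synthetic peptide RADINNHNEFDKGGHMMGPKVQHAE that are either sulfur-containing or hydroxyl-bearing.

2

Sulfur-containing: C, M. Hydroxyl-bearing: S, T, Y.
Sulfur-containing residues here: M16, M17 (2).
Hydroxyl-bearing residues here: none (0).
The two groups share no amino acid, so total = 2 + 0 = 2.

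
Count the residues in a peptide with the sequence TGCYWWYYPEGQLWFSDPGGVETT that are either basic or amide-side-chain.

Basic: H, K, R. Amide-side-chain: N, Q.
Basic residues here: none (0).
Amide-side-chain residues here: Q12 (1).
The two groups share no amino acid, so total = 0 + 1 = 1.

1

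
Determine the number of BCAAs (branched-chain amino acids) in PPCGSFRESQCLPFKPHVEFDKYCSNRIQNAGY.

The BCAAs are Val, Leu, and Ile — aliphatic side chains with a branch point.
Matching residues: L12, V18, I28.

3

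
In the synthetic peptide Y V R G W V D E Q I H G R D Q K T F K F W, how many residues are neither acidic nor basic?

Acidic: D, E. Basic: K, R, H. All other residues are neither.
Matching residues: Y1, V2, G4, W5, V6, Q9, I10, G12, Q15, T17, F18, F20, W21.

13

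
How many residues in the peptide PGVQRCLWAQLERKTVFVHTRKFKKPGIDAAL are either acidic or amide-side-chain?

Acidic: D, E. Amide-side-chain: N, Q.
Acidic residues here: E12, D29 (2).
Amide-side-chain residues here: Q4, Q10 (2).
The two groups share no amino acid, so total = 2 + 2 = 4.

4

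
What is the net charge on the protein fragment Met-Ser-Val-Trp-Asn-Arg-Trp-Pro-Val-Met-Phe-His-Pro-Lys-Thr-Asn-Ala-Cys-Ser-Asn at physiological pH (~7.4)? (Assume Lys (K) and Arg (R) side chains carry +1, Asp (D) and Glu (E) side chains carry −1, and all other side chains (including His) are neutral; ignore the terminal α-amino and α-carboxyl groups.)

Positive (K, R): Arg6, Lys14 → +2.
Negative (D, E): none → −0.
Net charge = (+2) + (−0) = +2.

+2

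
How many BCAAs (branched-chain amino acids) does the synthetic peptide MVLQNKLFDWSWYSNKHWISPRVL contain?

6

Valine (V), leucine (L), and isoleucine (I) are the branched-chain amino acids.
Matching residues: V2, L3, L7, I19, V23, L24.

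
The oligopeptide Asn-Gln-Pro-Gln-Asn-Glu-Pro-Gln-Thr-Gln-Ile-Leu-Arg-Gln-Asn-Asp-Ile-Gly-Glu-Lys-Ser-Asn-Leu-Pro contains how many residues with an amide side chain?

Only N (asparagine) and Q (glutamine) carry a side-chain carboxamide.
Matching residues: Asn1, Gln2, Gln4, Asn5, Gln8, Gln10, Gln14, Asn15, Asn22.

9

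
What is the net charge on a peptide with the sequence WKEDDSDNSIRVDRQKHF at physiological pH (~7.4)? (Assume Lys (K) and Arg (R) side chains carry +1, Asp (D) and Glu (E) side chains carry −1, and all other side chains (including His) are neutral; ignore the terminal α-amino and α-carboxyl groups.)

-1

Positive (K, R): K2, R11, R14, K16 → +4.
Negative (D, E): E3, D4, D5, D7, D13 → −5.
Net charge = (+4) + (−5) = −1.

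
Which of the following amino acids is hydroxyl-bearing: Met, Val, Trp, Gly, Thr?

Thr

Serine (S), threonine (T), and tyrosine (Y) each carry a hydroxyl group on the side chain.
Of the listed options, only Thr belongs to this group.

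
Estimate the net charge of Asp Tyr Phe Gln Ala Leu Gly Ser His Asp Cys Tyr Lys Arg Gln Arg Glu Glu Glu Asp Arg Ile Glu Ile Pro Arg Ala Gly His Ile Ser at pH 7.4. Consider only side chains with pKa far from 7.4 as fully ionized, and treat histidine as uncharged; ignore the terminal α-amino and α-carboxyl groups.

Near pH 7.4, K and R contribute +1 each, D and E contribute −1 each, and every other side chain (His included, as stated) is uncharged.
Positive (K, R): Lys13, Arg14, Arg16, Arg21, Arg26 → +5.
Negative (D, E): Asp1, Asp10, Glu17, Glu18, Glu19, Asp20, Glu23 → −7.
Net charge = (+5) + (−7) = −2.

-2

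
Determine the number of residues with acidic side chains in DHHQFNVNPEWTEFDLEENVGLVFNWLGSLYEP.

7

Aspartate (D) and glutamate (E) have carboxylic-acid side chains and are the acidic amino acids.
Matching residues: D1, E10, E13, D15, E17, E18, E32.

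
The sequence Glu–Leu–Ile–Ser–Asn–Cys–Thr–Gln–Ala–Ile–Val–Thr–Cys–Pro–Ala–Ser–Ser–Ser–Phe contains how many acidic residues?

1

The acidic residues are Asp (D) and Glu (E), whose side chains end in a carboxylate group.
Matching residues: Glu1.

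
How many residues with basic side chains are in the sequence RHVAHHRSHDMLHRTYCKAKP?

The basic amino acids are Lys (K), Arg (R), and His (H).
Matching residues: R1, H2, H5, H6, R7, H9, H13, R14, K18, K20.

10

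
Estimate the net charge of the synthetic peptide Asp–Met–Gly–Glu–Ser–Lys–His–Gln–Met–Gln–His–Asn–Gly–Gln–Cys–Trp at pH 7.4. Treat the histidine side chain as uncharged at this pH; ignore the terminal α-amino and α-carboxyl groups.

-1

The side chains ionized at physiological pH are Lys/Arg (+1) and Asp/Glu (−1); with His treated as neutral, nothing else contributes.
Positive (K, R): Lys6 → +1.
Negative (D, E): Asp1, Glu4 → −2.
Net charge = (+1) + (−2) = −1.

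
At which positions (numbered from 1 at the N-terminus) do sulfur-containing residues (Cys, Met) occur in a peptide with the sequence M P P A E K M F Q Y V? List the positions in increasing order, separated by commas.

1, 7

Matching residues: M1, M7.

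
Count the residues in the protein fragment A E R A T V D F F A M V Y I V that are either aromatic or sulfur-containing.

4

Aromatic: F, W, Y. Sulfur-containing: C, M.
Aromatic residues here: F8, F9, Y13 (3).
Sulfur-containing residues here: M11 (1).
The two groups share no amino acid, so total = 3 + 1 = 4.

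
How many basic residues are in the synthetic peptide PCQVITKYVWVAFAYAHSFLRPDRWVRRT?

The basic amino acids are Lys (K), Arg (R), and His (H).
Matching residues: K7, H17, R21, R24, R27, R28.

6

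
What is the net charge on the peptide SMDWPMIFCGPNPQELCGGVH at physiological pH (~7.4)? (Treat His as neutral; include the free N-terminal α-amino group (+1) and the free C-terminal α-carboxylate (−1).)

-2

Near pH 7.4, K and R contribute +1 each, D and E contribute −1 each, and every other side chain (His included, as stated) is uncharged.
Positive (K, R): none → +0.
Negative (D, E): D3, E15 → −2.
The N-terminus (+1) and C-terminus (−1) cancel.
Net charge = (+0) + (−2) = −2.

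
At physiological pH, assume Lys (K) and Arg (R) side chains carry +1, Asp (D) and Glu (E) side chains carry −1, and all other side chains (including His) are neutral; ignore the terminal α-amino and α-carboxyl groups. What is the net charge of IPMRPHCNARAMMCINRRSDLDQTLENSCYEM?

0

Positive (K, R): R4, R10, R17, R18 → +4.
Negative (D, E): D20, D22, E26, E31 → −4.
Net charge = (+4) + (−4) = 0.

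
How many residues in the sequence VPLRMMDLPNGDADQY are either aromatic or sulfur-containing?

Aromatic: F, W, Y. Sulfur-containing: C, M.
Aromatic residues here: Y16 (1).
Sulfur-containing residues here: M5, M6 (2).
The two groups share no amino acid, so total = 1 + 2 = 3.

3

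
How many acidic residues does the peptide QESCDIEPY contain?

The acidic residues are Asp (D) and Glu (E), whose side chains end in a carboxylate group.
Matching residues: E2, D5, E7.

3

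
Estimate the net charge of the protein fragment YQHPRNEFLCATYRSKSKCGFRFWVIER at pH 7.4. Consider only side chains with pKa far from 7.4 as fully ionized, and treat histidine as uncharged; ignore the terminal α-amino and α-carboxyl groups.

+4

Near pH 7.4, K and R contribute +1 each, D and E contribute −1 each, and every other side chain (His included, as stated) is uncharged.
Positive (K, R): R5, R14, K16, K18, R22, R28 → +6.
Negative (D, E): E7, E27 → −2.
Net charge = (+6) + (−2) = +4.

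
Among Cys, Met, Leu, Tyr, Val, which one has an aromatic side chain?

Phenylalanine (F), tryptophan (W), and tyrosine (Y) have aromatic ring side chains.
Of the listed options, only Tyr belongs to this group.

Tyr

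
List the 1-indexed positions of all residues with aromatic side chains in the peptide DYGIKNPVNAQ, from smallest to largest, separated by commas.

F, W, and Y each carry an aromatic ring on the side chain.
Matching residues: Y2.

2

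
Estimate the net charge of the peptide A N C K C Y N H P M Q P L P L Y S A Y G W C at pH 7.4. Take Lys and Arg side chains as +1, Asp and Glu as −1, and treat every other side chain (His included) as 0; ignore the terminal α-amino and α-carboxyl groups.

+1

Positive (K, R): K4 → +1.
Negative (D, E): none → −0.
Net charge = (+1) + (−0) = +1.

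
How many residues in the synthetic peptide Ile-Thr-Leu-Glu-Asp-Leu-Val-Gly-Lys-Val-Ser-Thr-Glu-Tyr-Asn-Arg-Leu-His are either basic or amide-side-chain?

Basic: H, K, R. Amide-side-chain: N, Q.
Basic residues here: Lys9, Arg16, His18 (3).
Amide-side-chain residues here: Asn15 (1).
The two groups share no amino acid, so total = 3 + 1 = 4.

4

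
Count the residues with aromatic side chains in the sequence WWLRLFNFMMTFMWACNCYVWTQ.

8

The aromatic amino acids are Phe (F, benzyl), Trp (W, indole), and Tyr (Y, phenol).
Matching residues: W1, W2, F6, F8, F12, W14, Y19, W21.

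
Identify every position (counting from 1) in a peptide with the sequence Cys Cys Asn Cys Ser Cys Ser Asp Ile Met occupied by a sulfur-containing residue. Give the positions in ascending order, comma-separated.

1, 2, 4, 6, 10

Cysteine (C, thiol) and methionine (M, thioether) are the two sulfur-containing amino acids.
Matching residues: Cys1, Cys2, Cys4, Cys6, Met10.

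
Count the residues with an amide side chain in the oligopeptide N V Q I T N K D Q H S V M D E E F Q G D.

5

The amide-side-chain residues are Asn (N) and Gln (Q).
Matching residues: N1, Q3, N6, Q9, Q18.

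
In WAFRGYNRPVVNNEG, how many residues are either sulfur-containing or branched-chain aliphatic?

2

Sulfur-containing: C, M. Branched-chain aliphatic: I, L, V.
Sulfur-containing residues here: none (0).
Branched-chain aliphatic residues here: V10, V11 (2).
The two groups share no amino acid, so total = 0 + 2 = 2.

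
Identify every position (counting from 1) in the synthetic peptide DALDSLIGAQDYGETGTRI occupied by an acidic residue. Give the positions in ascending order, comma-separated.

1, 4, 11, 14

Aspartate (D) and glutamate (E) have carboxylic-acid side chains and are the acidic amino acids.
Matching residues: D1, D4, D11, E14.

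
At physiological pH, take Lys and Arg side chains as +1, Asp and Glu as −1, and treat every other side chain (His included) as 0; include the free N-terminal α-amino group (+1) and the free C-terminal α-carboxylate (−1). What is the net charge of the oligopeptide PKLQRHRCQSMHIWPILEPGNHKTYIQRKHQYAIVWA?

Positive (K, R): K2, R5, R7, K23, R28, K29 → +6.
Negative (D, E): E18 → −1.
The N-terminus (+1) and C-terminus (−1) cancel.
Net charge = (+6) + (−1) = +5.

+5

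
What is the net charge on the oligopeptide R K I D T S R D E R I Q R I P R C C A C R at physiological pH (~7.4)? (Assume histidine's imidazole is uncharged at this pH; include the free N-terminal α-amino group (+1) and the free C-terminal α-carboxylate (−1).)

The side chains ionized at physiological pH are Lys/Arg (+1) and Asp/Glu (−1); with His treated as neutral, nothing else contributes.
Positive (K, R): R1, K2, R7, R10, R13, R16, R21 → +7.
Negative (D, E): D4, D8, E9 → −3.
The N-terminus (+1) and C-terminus (−1) cancel.
Net charge = (+7) + (−3) = +4.

+4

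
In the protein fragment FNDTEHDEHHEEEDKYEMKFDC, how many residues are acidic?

10

The acidic residues are Asp (D) and Glu (E), whose side chains end in a carboxylate group.
Matching residues: D3, E5, D7, E8, E11, E12, E13, D14, E17, D21.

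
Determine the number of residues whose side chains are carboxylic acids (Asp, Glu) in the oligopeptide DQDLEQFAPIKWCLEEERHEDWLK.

8

Matching residues: D1, D3, E5, E15, E16, E17, E20, D21.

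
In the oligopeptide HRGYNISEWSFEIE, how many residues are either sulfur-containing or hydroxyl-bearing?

3

Sulfur-containing: C, M. Hydroxyl-bearing: S, T, Y.
Sulfur-containing residues here: none (0).
Hydroxyl-bearing residues here: Y4, S7, S10 (3).
The two groups share no amino acid, so total = 0 + 3 = 3.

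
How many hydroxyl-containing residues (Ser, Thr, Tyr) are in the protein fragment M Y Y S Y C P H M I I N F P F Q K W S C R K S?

Matching residues: Y2, Y3, S4, Y5, S19, S23.

6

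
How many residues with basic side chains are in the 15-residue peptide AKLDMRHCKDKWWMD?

5

Lysine (K), arginine (R), and histidine (H) have basic, nitrogen-containing side chains.
Matching residues: K2, R6, H7, K9, K11.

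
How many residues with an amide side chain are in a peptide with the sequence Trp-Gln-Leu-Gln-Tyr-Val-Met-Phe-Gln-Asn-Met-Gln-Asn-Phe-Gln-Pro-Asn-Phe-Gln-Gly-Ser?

The amide-side-chain residues are Asn (N) and Gln (Q).
Matching residues: Gln2, Gln4, Gln9, Asn10, Gln12, Asn13, Gln15, Asn17, Gln19.

9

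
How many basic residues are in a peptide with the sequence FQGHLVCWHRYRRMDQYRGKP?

Lysine (K), arginine (R), and histidine (H) have basic, nitrogen-containing side chains.
Matching residues: H4, H9, R10, R12, R13, R18, K20.

7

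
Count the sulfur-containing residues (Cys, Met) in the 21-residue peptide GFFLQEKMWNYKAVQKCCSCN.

Matching residues: M8, C17, C18, C20.

4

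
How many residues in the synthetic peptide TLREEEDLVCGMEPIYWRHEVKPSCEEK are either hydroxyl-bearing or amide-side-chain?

Hydroxyl-bearing: S, T, Y. Amide-side-chain: N, Q.
Hydroxyl-bearing residues here: T1, Y16, S24 (3).
Amide-side-chain residues here: none (0).
The two groups share no amino acid, so total = 3 + 0 = 3.

3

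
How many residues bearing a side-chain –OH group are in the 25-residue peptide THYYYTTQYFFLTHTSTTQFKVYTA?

Serine (S), threonine (T), and tyrosine (Y) each carry a hydroxyl group on the side chain.
Matching residues: T1, Y3, Y4, Y5, T6, T7, Y9, T13, T15, S16, T17, T18, Y23, T24.

14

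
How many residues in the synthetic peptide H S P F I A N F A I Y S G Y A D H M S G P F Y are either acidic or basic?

Acidic: D, E. Basic: H, K, R.
Acidic residues here: D16 (1).
Basic residues here: H1, H17 (2).
The two groups share no amino acid, so total = 1 + 2 = 3.

3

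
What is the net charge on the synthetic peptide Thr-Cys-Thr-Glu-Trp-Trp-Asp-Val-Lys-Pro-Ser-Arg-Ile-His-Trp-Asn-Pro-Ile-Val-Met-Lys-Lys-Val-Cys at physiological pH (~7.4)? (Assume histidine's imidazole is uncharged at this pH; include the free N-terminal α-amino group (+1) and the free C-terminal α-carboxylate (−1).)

+2

At pH ~7.4 the Lys and Arg side chains are protonated (+1), the Asp and Glu side chains are deprotonated (−1), and with His taken as neutral all other side chains carry no charge.
Positive (K, R): Lys9, Arg12, Lys21, Lys22 → +4.
Negative (D, E): Glu4, Asp7 → −2.
The N-terminus (+1) and C-terminus (−1) cancel.
Net charge = (+4) + (−2) = +2.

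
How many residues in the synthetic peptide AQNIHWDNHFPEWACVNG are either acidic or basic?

4

Acidic: D, E. Basic: H, K, R.
Acidic residues here: D7, E12 (2).
Basic residues here: H5, H9 (2).
The two groups share no amino acid, so total = 2 + 2 = 4.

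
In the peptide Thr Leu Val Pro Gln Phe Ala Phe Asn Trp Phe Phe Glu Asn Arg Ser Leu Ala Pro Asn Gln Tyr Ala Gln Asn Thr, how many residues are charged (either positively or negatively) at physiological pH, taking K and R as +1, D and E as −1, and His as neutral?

Charged side chains at pH ~7.4: K, R (positive); D, E (negative).
Matching residues: Glu13, Arg15.

2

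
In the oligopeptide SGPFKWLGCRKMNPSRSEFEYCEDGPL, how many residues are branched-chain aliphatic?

2

The BCAAs are Val, Leu, and Ile — aliphatic side chains with a branch point.
Matching residues: L7, L27.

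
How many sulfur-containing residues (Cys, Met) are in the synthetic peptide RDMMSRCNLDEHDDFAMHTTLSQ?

Matching residues: M3, M4, C7, M17.

4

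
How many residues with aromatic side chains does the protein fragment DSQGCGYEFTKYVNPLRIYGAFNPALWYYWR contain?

Phenylalanine (F), tryptophan (W), and tyrosine (Y) have aromatic ring side chains.
Matching residues: Y7, F9, Y12, Y19, F22, W27, Y28, Y29, W30.

9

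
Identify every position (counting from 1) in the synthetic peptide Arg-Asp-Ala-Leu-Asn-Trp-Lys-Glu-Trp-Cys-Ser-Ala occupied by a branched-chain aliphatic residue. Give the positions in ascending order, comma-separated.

4

The BCAAs are Val, Leu, and Ile — aliphatic side chains with a branch point.
Matching residues: Leu4.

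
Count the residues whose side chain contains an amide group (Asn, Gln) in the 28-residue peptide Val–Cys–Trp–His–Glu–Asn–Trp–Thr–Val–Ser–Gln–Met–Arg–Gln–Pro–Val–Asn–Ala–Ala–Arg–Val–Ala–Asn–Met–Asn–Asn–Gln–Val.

8

Matching residues: Asn6, Gln11, Gln14, Asn17, Asn23, Asn25, Asn26, Gln27.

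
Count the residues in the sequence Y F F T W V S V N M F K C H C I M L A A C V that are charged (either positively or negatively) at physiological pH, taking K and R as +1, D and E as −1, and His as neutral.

Charged side chains at pH ~7.4: K, R (positive); D, E (negative).
Matching residues: K12.

1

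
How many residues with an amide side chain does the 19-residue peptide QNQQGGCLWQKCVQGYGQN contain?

8

Asparagine (N) and glutamine (Q) have uncharged amide side chains.
Matching residues: Q1, N2, Q3, Q4, Q10, Q14, Q18, N19.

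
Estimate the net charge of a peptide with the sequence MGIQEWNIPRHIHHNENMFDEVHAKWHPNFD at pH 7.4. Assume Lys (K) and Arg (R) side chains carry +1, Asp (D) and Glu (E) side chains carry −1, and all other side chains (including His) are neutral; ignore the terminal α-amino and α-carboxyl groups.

-3

Positive (K, R): R10, K25 → +2.
Negative (D, E): E5, E16, D20, E21, D31 → −5.
Net charge = (+2) + (−5) = −3.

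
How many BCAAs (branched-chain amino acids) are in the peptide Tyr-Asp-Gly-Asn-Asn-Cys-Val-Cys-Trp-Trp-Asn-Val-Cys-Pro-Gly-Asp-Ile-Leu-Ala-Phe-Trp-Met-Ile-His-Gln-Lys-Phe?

5

The BCAAs are Val, Leu, and Ile — aliphatic side chains with a branch point.
Matching residues: Val7, Val12, Ile17, Leu18, Ile23.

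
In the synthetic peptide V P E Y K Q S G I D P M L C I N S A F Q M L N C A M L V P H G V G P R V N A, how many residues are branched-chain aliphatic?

V, L, and I make up the branched-chain aliphatic group.
Matching residues: V1, I9, L13, I15, L22, L27, V28, V32, V36.

9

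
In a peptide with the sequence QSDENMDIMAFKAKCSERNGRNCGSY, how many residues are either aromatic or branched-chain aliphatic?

Aromatic: F, W, Y. Branched-chain aliphatic: I, L, V.
Aromatic residues here: F11, Y26 (2).
Branched-chain aliphatic residues here: I8 (1).
The two groups share no amino acid, so total = 2 + 1 = 3.

3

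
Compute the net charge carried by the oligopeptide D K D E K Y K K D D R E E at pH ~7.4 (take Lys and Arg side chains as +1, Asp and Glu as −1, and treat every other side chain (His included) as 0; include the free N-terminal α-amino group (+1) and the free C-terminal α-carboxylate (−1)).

Positive (K, R): K2, K5, K7, K8, R11 → +5.
Negative (D, E): D1, D3, E4, D9, D10, E12, E13 → −7.
The N-terminus (+1) and C-terminus (−1) cancel.
Net charge = (+5) + (−7) = −2.

-2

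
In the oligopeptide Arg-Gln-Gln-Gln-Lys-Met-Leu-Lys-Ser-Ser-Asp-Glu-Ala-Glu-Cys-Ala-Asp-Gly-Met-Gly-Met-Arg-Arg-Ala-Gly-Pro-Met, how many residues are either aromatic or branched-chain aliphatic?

1

Aromatic: F, W, Y. Branched-chain aliphatic: I, L, V.
Aromatic residues here: none (0).
Branched-chain aliphatic residues here: Leu7 (1).
The two groups share no amino acid, so total = 0 + 1 = 1.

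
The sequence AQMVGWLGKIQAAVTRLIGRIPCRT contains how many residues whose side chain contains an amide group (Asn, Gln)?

Matching residues: Q2, Q11.

2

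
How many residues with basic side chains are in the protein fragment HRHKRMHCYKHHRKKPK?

13

The basic amino acids are Lys (K), Arg (R), and His (H).
Matching residues: H1, R2, H3, K4, R5, H7, K10, H11, H12, R13, K14, K15, K17.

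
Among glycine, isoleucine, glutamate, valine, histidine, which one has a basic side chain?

histidine

K, R, and H are the three residues with basic side chains (ε-amine, guanidinium, and imidazole respectively).
Of the listed options, only histidine belongs to this group.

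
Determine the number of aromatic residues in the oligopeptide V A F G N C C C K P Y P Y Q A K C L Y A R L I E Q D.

F, W, and Y each carry an aromatic ring on the side chain.
Matching residues: F3, Y11, Y13, Y19.

4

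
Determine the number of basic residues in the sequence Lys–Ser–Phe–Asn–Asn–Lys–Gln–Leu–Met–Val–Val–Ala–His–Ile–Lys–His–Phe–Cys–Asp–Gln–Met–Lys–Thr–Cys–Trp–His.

K, R, and H are the three residues with basic side chains (ε-amine, guanidinium, and imidazole respectively).
Matching residues: Lys1, Lys6, His13, Lys15, His16, Lys22, His26.

7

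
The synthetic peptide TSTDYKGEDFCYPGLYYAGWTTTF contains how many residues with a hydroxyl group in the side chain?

10

Serine (S), threonine (T), and tyrosine (Y) each carry a hydroxyl group on the side chain.
Matching residues: T1, S2, T3, Y5, Y12, Y16, Y17, T21, T22, T23.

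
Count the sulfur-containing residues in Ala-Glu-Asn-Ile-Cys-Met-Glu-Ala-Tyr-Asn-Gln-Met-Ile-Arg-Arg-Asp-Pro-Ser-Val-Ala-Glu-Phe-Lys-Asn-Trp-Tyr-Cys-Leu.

Cysteine (C, thiol) and methionine (M, thioether) are the two sulfur-containing amino acids.
Matching residues: Cys5, Met6, Met12, Cys27.

4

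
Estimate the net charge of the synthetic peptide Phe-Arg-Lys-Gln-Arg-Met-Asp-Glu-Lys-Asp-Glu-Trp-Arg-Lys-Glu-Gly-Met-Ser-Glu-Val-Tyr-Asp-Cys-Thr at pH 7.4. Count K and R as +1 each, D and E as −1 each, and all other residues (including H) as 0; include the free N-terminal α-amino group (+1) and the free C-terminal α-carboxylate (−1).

-1

Positive (K, R): Arg2, Lys3, Arg5, Lys9, Arg13, Lys14 → +6.
Negative (D, E): Asp7, Glu8, Asp10, Glu11, Glu15, Glu19, Asp22 → −7.
The N-terminus (+1) and C-terminus (−1) cancel.
Net charge = (+6) + (−7) = −1.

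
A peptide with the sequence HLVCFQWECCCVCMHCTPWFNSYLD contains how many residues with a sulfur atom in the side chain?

Cysteine (C, thiol) and methionine (M, thioether) are the two sulfur-containing amino acids.
Matching residues: C4, C9, C10, C11, C13, M14, C16.

7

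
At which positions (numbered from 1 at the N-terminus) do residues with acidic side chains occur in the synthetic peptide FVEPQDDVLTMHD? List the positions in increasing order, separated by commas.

Only D (aspartate) and E (glutamate) carry a side-chain carboxylic acid.
Matching residues: E3, D6, D7, D13.

3, 6, 7, 13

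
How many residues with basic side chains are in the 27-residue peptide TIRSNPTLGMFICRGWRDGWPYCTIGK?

4

K, R, and H are the three residues with basic side chains (ε-amine, guanidinium, and imidazole respectively).
Matching residues: R3, R14, R17, K27.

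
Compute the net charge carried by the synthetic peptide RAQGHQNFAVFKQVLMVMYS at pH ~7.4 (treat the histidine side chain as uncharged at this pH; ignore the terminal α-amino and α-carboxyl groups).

The side chains ionized at physiological pH are Lys/Arg (+1) and Asp/Glu (−1); with His treated as neutral, nothing else contributes.
Positive (K, R): R1, K12 → +2.
Negative (D, E): none → −0.
Net charge = (+2) + (−0) = +2.

+2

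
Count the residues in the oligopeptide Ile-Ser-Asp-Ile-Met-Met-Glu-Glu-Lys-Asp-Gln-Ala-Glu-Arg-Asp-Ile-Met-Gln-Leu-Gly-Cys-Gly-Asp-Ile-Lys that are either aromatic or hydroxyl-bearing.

1

Aromatic: F, W, Y. Hydroxyl-bearing: S, T, Y.
Aromatic residues here: none (0).
Hydroxyl-bearing residues here: Ser2 (1).
(Y belongs to both groups, but none appear in this sequence.) Total = 0 + 1 = 1.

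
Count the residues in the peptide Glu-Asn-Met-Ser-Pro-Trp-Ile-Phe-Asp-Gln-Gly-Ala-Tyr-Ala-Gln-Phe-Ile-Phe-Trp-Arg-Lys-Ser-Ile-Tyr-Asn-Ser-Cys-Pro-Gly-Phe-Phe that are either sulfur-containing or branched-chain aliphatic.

5

Sulfur-containing: C, M. Branched-chain aliphatic: I, L, V.
Sulfur-containing residues here: Met3, Cys27 (2).
Branched-chain aliphatic residues here: Ile7, Ile17, Ile23 (3).
The two groups share no amino acid, so total = 2 + 3 = 5.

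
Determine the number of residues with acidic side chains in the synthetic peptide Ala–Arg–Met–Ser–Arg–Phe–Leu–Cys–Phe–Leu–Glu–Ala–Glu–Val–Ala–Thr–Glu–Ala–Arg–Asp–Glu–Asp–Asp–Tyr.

Only D (aspartate) and E (glutamate) carry a side-chain carboxylic acid.
Matching residues: Glu11, Glu13, Glu17, Asp20, Glu21, Asp22, Asp23.

7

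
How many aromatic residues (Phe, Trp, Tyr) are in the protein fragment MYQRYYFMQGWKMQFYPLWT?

Matching residues: Y2, Y5, Y6, F7, W11, F15, Y16, W19.

8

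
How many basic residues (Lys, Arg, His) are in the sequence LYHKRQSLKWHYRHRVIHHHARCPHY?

Matching residues: H3, K4, R5, K9, H11, R13, H14, R15, H18, H19, H20, R22, H25.

13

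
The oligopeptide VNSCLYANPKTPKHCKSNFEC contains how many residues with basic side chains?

The basic amino acids are Lys (K), Arg (R), and His (H).
Matching residues: K10, K13, H14, K16.

4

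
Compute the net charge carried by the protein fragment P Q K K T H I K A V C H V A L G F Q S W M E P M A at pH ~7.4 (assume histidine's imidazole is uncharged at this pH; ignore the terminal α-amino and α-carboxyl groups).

+2

Near pH 7.4, K and R contribute +1 each, D and E contribute −1 each, and every other side chain (His included, as stated) is uncharged.
Positive (K, R): K3, K4, K8 → +3.
Negative (D, E): E22 → −1.
Net charge = (+3) + (−1) = +2.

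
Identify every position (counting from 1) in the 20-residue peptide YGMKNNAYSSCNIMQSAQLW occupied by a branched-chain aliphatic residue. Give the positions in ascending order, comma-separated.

V, L, and I make up the branched-chain aliphatic group.
Matching residues: I13, L19.

13, 19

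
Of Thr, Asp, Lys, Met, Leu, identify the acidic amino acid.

Asp

Aspartate (D) and glutamate (E) have carboxylic-acid side chains and are the acidic amino acids.
Of the listed options, only Asp belongs to this group.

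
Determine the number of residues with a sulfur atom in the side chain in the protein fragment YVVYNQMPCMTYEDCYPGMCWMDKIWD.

Cysteine (C, thiol) and methionine (M, thioether) are the two sulfur-containing amino acids.
Matching residues: M7, C9, M10, C15, M19, C20, M22.

7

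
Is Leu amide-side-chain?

Asparagine (N) and glutamine (Q) have uncharged amide side chains.
Leucine is not in this group.

No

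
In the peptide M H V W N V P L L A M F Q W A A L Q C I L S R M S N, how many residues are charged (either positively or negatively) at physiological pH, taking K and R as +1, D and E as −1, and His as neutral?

Charged side chains at pH ~7.4: K, R (positive); D, E (negative).
Matching residues: R23.

1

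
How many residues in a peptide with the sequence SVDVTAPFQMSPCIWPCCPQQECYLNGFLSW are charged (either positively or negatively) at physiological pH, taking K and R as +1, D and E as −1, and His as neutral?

2

Charged side chains at pH ~7.4: K, R (positive); D, E (negative).
Matching residues: D3, E22.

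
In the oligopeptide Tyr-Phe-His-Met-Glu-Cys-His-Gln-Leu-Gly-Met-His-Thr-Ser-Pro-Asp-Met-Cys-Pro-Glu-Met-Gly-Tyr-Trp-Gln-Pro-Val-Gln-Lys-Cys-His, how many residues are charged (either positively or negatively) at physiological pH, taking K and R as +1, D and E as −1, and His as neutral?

Charged side chains at pH ~7.4: K, R (positive); D, E (negative).
Matching residues: Glu5, Asp16, Glu20, Lys29.

4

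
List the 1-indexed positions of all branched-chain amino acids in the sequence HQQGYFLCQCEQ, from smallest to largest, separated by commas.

The BCAAs are Val, Leu, and Ile — aliphatic side chains with a branch point.
Matching residues: L7.

7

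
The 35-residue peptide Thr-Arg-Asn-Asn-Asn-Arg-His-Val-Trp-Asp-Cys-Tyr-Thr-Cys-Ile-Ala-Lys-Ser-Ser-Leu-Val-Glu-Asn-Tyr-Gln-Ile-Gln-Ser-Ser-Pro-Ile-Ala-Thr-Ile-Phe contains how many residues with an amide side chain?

Only N (asparagine) and Q (glutamine) carry a side-chain carboxamide.
Matching residues: Asn3, Asn4, Asn5, Asn23, Gln25, Gln27.

6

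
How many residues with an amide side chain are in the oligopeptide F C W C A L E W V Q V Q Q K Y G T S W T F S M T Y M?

3

The amide-side-chain residues are Asn (N) and Gln (Q).
Matching residues: Q10, Q12, Q13.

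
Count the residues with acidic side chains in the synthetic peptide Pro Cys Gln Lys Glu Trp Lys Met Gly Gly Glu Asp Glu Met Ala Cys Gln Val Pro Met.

4

Aspartate (D) and glutamate (E) have carboxylic-acid side chains and are the acidic amino acids.
Matching residues: Glu5, Glu11, Asp12, Glu13.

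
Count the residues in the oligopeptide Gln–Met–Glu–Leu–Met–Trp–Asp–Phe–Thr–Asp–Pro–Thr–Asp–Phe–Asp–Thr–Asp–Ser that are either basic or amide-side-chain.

Basic: H, K, R. Amide-side-chain: N, Q.
Basic residues here: none (0).
Amide-side-chain residues here: Gln1 (1).
The two groups share no amino acid, so total = 0 + 1 = 1.

1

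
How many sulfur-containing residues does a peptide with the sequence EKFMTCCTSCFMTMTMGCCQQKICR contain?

Only Cys (C) and Met (M) have a sulfur atom in the side chain.
Matching residues: M4, C6, C7, C10, M12, M14, M16, C18, C19, C24.

10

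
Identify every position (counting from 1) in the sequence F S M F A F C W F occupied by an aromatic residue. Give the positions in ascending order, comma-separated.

Phenylalanine (F), tryptophan (W), and tyrosine (Y) have aromatic ring side chains.
Matching residues: F1, F4, F6, W8, F9.

1, 4, 6, 8, 9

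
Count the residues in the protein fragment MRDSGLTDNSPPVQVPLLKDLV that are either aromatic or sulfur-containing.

1

Aromatic: F, W, Y. Sulfur-containing: C, M.
Aromatic residues here: none (0).
Sulfur-containing residues here: M1 (1).
The two groups share no amino acid, so total = 0 + 1 = 1.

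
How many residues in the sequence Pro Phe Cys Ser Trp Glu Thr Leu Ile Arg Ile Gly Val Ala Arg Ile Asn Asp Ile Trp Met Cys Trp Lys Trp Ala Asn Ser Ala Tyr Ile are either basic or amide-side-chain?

Basic: H, K, R. Amide-side-chain: N, Q.
Basic residues here: Arg10, Arg15, Lys24 (3).
Amide-side-chain residues here: Asn17, Asn27 (2).
The two groups share no amino acid, so total = 3 + 2 = 5.

5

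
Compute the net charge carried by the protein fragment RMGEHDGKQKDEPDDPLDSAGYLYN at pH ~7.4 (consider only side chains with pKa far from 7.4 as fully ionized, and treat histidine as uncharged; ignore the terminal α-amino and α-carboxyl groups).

The side chains ionized at physiological pH are Lys/Arg (+1) and Asp/Glu (−1); with His treated as neutral, nothing else contributes.
Positive (K, R): R1, K8, K10 → +3.
Negative (D, E): E4, D6, D11, E12, D14, D15, D18 → −7.
Net charge = (+3) + (−7) = −4.

-4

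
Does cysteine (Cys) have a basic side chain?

Lysine (K), arginine (R), and histidine (H) have basic, nitrogen-containing side chains.
Cysteine is not in this group.

No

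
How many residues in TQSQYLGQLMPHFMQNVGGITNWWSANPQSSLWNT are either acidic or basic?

1

Acidic: D, E. Basic: H, K, R.
Acidic residues here: none (0).
Basic residues here: H12 (1).
The two groups share no amino acid, so total = 0 + 1 = 1.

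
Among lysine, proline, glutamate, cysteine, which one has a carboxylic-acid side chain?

Aspartate (D) and glutamate (E) have carboxylic-acid side chains and are the acidic amino acids.
Of the listed options, only glutamate belongs to this group.

glutamate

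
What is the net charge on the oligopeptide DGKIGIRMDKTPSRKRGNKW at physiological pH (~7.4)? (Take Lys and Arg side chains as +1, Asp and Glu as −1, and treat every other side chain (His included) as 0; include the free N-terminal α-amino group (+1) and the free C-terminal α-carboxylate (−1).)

Positive (K, R): K3, R7, K10, R14, K15, R16, K19 → +7.
Negative (D, E): D1, D9 → −2.
The N-terminus (+1) and C-terminus (−1) cancel.
Net charge = (+7) + (−2) = +5.

+5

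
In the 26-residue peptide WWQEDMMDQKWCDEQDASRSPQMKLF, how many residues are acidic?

Aspartate (D) and glutamate (E) have carboxylic-acid side chains and are the acidic amino acids.
Matching residues: E4, D5, D8, D13, E14, D16.

6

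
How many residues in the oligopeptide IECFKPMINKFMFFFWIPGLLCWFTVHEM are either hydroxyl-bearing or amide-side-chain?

2

Hydroxyl-bearing: S, T, Y. Amide-side-chain: N, Q.
Hydroxyl-bearing residues here: T25 (1).
Amide-side-chain residues here: N9 (1).
The two groups share no amino acid, so total = 1 + 1 = 2.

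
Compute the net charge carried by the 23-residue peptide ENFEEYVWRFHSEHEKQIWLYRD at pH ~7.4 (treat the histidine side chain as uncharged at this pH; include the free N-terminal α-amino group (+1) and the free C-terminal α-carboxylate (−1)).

The side chains ionized at physiological pH are Lys/Arg (+1) and Asp/Glu (−1); with His treated as neutral, nothing else contributes.
Positive (K, R): R9, K16, R22 → +3.
Negative (D, E): E1, E4, E5, E13, E15, D23 → −6.
The N-terminus (+1) and C-terminus (−1) cancel.
Net charge = (+3) + (−6) = −3.

-3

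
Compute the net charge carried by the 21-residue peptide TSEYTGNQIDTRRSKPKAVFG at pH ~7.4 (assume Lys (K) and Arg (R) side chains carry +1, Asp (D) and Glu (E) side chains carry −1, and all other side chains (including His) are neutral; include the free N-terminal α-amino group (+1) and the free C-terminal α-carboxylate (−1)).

Positive (K, R): R12, R13, K15, K17 → +4.
Negative (D, E): E3, D10 → −2.
The N-terminus (+1) and C-terminus (−1) cancel.
Net charge = (+4) + (−2) = +2.

+2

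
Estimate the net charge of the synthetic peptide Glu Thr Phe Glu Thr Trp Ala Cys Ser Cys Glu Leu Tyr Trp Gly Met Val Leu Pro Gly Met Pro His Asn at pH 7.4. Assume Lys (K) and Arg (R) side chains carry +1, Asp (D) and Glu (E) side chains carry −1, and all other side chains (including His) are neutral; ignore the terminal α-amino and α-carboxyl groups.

-3

Positive (K, R): none → +0.
Negative (D, E): Glu1, Glu4, Glu11 → −3.
Net charge = (+0) + (−3) = −3.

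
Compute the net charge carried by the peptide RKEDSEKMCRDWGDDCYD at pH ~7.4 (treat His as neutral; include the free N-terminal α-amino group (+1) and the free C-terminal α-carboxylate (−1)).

The side chains ionized at physiological pH are Lys/Arg (+1) and Asp/Glu (−1); with His treated as neutral, nothing else contributes.
Positive (K, R): R1, K2, K7, R10 → +4.
Negative (D, E): E3, D4, E6, D11, D14, D15, D18 → −7.
The N-terminus (+1) and C-terminus (−1) cancel.
Net charge = (+4) + (−7) = −3.

-3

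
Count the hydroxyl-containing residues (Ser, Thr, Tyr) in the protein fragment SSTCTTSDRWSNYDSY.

10

Matching residues: S1, S2, T3, T5, T6, S7, S11, Y13, S15, Y16.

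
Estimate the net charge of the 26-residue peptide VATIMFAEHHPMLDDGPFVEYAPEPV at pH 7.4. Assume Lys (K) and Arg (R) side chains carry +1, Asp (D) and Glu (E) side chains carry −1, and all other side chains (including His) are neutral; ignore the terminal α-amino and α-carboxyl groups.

-5

Positive (K, R): none → +0.
Negative (D, E): E8, D14, D15, E20, E24 → −5.
Net charge = (+0) + (−5) = −5.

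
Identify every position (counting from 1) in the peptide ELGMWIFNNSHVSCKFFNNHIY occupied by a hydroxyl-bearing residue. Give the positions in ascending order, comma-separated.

10, 13, 22

Serine (S), threonine (T), and tyrosine (Y) each carry a hydroxyl group on the side chain.
Matching residues: S10, S13, Y22.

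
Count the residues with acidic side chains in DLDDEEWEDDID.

9

The acidic residues are Asp (D) and Glu (E), whose side chains end in a carboxylate group.
Matching residues: D1, D3, D4, E5, E6, E8, D9, D10, D12.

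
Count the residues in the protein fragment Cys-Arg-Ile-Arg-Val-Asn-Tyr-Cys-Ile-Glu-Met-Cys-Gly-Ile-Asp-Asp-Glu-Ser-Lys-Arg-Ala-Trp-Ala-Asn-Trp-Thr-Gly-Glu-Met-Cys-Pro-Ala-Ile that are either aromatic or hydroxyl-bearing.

Aromatic: F, W, Y. Hydroxyl-bearing: S, T, Y.
Aromatic residues here: Tyr7, Trp22, Trp25 (3).
Hydroxyl-bearing residues here: Tyr7, Ser18, Thr26 (3).
Y is in both groups, so the 1 Y residue must not be double-counted.
Total = 3 + 3 − 1 = 5.

5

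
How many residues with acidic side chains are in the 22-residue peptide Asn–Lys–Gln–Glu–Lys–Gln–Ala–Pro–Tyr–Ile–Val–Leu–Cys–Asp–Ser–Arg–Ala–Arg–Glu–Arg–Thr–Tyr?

3

Only D (aspartate) and E (glutamate) carry a side-chain carboxylic acid.
Matching residues: Glu4, Asp14, Glu19.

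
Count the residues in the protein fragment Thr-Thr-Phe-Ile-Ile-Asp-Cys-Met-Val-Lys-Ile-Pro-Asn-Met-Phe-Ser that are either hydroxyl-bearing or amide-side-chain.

Hydroxyl-bearing: S, T, Y. Amide-side-chain: N, Q.
Hydroxyl-bearing residues here: Thr1, Thr2, Ser16 (3).
Amide-side-chain residues here: Asn13 (1).
The two groups share no amino acid, so total = 3 + 1 = 4.

4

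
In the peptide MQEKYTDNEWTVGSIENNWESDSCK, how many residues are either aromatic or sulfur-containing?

5

Aromatic: F, W, Y. Sulfur-containing: C, M.
Aromatic residues here: Y5, W10, W19 (3).
Sulfur-containing residues here: M1, C24 (2).
The two groups share no amino acid, so total = 3 + 2 = 5.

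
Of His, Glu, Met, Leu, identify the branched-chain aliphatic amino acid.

The BCAAs are Val, Leu, and Ile — aliphatic side chains with a branch point.
Of the listed options, only Leu belongs to this group.

Leu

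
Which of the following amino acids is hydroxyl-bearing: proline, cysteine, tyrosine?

S, T, and Y are the three residues with a side-chain hydroxyl.
Of the listed options, only tyrosine belongs to this group.

tyrosine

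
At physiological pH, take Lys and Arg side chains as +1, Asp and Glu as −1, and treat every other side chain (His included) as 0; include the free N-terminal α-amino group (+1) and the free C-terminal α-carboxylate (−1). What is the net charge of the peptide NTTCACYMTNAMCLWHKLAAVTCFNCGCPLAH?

Positive (K, R): K17 → +1.
Negative (D, E): none → −0.
The N-terminus (+1) and C-terminus (−1) cancel.
Net charge = (+1) + (−0) = +1.

+1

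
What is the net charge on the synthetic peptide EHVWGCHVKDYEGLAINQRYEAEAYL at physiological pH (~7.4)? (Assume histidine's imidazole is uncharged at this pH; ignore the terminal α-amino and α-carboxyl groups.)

-3

The side chains ionized at physiological pH are Lys/Arg (+1) and Asp/Glu (−1); with His treated as neutral, nothing else contributes.
Positive (K, R): K9, R19 → +2.
Negative (D, E): E1, D10, E12, E21, E23 → −5.
Net charge = (+2) + (−5) = −3.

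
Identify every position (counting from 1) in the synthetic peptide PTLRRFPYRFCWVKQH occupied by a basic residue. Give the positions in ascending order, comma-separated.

Lysine (K), arginine (R), and histidine (H) have basic, nitrogen-containing side chains.
Matching residues: R4, R5, R9, K14, H16.

4, 5, 9, 14, 16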